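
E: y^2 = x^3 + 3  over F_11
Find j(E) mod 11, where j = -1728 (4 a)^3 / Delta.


Delta = -16(4 a^3 + 27 b^2) mod 11 = 6
-1728 * (4 a)^3 = -1728 * (4*0)^3 mod 11 = 0
j = 0 * 6^(-1) mod 11 = 0

j = 0 (mod 11)


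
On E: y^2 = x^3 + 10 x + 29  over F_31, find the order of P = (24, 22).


Compute successive multiples of P until we hit O:
  1P = (24, 22)
  2P = (1, 3)
  3P = (16, 21)
  4P = (7, 15)
  5P = (8, 1)
  6P = (27, 7)
  7P = (5, 7)
  8P = (21, 13)
  ... (continuing to 38P)
  38P = O

ord(P) = 38


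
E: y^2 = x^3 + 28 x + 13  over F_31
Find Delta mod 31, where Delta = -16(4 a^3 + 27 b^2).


4 a^3 + 27 b^2 = 4*28^3 + 27*13^2 = 87808 + 4563 = 92371
Delta = -16 * (92371) = -1477936
Delta mod 31 = 20

Delta = 20 (mod 31)


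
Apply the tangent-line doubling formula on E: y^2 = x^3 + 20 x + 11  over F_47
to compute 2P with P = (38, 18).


Doubling: s = (3 x1^2 + a) / (2 y1)
s = (3*38^2 + 20) / (2*18) mod 47 = 6
x3 = s^2 - 2 x1 mod 47 = 6^2 - 2*38 = 7
y3 = s (x1 - x3) - y1 mod 47 = 6 * (38 - 7) - 18 = 27

2P = (7, 27)


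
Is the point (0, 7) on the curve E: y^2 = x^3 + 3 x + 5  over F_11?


Check whether y^2 = x^3 + 3 x + 5 (mod 11) for (x, y) = (0, 7).
LHS: y^2 = 7^2 mod 11 = 5
RHS: x^3 + 3 x + 5 = 0^3 + 3*0 + 5 mod 11 = 5
LHS = RHS

Yes, on the curve


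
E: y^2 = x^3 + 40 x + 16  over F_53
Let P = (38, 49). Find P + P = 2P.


Doubling: s = (3 x1^2 + a) / (2 y1)
s = (3*38^2 + 40) / (2*49) mod 53 = 10
x3 = s^2 - 2 x1 mod 53 = 10^2 - 2*38 = 24
y3 = s (x1 - x3) - y1 mod 53 = 10 * (38 - 24) - 49 = 38

2P = (24, 38)


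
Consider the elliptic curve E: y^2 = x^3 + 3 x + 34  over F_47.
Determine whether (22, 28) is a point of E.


Check whether y^2 = x^3 + 3 x + 34 (mod 47) for (x, y) = (22, 28).
LHS: y^2 = 28^2 mod 47 = 32
RHS: x^3 + 3 x + 34 = 22^3 + 3*22 + 34 mod 47 = 32
LHS = RHS

Yes, on the curve


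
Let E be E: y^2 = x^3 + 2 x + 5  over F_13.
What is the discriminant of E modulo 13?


4 a^3 + 27 b^2 = 4*2^3 + 27*5^2 = 32 + 675 = 707
Delta = -16 * (707) = -11312
Delta mod 13 = 11

Delta = 11 (mod 13)


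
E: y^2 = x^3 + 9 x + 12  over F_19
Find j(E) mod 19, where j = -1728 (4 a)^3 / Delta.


Delta = -16(4 a^3 + 27 b^2) mod 19 = 6
-1728 * (4 a)^3 = -1728 * (4*9)^3 mod 19 = 11
j = 11 * 6^(-1) mod 19 = 5

j = 5 (mod 19)


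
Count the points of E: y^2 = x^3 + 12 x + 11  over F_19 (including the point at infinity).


For each x in F_19, count y with y^2 = x^3 + 12 x + 11 mod 19:
  x = 0: RHS = 11, y in [7, 12]  -> 2 point(s)
  x = 1: RHS = 5, y in [9, 10]  -> 2 point(s)
  x = 2: RHS = 5, y in [9, 10]  -> 2 point(s)
  x = 3: RHS = 17, y in [6, 13]  -> 2 point(s)
  x = 4: RHS = 9, y in [3, 16]  -> 2 point(s)
  x = 5: RHS = 6, y in [5, 14]  -> 2 point(s)
  x = 7: RHS = 1, y in [1, 18]  -> 2 point(s)
  x = 8: RHS = 11, y in [7, 12]  -> 2 point(s)
  x = 11: RHS = 11, y in [7, 12]  -> 2 point(s)
  x = 14: RHS = 16, y in [4, 15]  -> 2 point(s)
  x = 16: RHS = 5, y in [9, 10]  -> 2 point(s)
  x = 17: RHS = 17, y in [6, 13]  -> 2 point(s)
  x = 18: RHS = 17, y in [6, 13]  -> 2 point(s)
Affine points: 26. Add the point at infinity: total = 27.

#E(F_19) = 27


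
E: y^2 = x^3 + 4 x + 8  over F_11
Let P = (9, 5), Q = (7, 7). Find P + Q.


P != Q, so use the chord formula.
s = (y2 - y1) / (x2 - x1) = (2) / (9) mod 11 = 10
x3 = s^2 - x1 - x2 mod 11 = 10^2 - 9 - 7 = 7
y3 = s (x1 - x3) - y1 mod 11 = 10 * (9 - 7) - 5 = 4

P + Q = (7, 4)


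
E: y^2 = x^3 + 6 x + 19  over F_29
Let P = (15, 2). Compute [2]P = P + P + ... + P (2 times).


k = 2 = 10_2 (binary, LSB first: 01)
Double-and-add from P = (15, 2):
  bit 0 = 0: acc unchanged = O
  bit 1 = 1: acc = O + (4, 22) = (4, 22)

2P = (4, 22)


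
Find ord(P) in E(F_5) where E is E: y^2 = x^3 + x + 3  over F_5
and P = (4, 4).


Compute successive multiples of P until we hit O:
  1P = (4, 4)
  2P = (1, 0)
  3P = (4, 1)
  4P = O

ord(P) = 4


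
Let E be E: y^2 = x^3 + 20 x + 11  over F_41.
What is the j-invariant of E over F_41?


Delta = -16(4 a^3 + 27 b^2) mod 41 = 11
-1728 * (4 a)^3 = -1728 * (4*20)^3 mod 41 = 7
j = 7 * 11^(-1) mod 41 = 23

j = 23 (mod 41)


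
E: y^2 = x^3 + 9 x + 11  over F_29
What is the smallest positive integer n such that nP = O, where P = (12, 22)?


Compute successive multiples of P until we hit O:
  1P = (12, 22)
  2P = (4, 16)
  3P = (19, 9)
  4P = (5, 23)
  5P = (28, 1)
  6P = (11, 22)
  7P = (6, 7)
  8P = (10, 12)
  ... (continuing to 27P)
  27P = O

ord(P) = 27


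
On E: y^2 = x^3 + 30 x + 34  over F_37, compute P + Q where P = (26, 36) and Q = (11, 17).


P != Q, so use the chord formula.
s = (y2 - y1) / (x2 - x1) = (18) / (22) mod 37 = 21
x3 = s^2 - x1 - x2 mod 37 = 21^2 - 26 - 11 = 34
y3 = s (x1 - x3) - y1 mod 37 = 21 * (26 - 34) - 36 = 18

P + Q = (34, 18)


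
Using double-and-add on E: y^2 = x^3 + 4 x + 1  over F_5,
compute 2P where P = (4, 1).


k = 2 = 10_2 (binary, LSB first: 01)
Double-and-add from P = (4, 1):
  bit 0 = 0: acc unchanged = O
  bit 1 = 1: acc = O + (3, 0) = (3, 0)

2P = (3, 0)


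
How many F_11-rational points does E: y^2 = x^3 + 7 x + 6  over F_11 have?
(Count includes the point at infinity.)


For each x in F_11, count y with y^2 = x^3 + 7 x + 6 mod 11:
  x = 1: RHS = 3, y in [5, 6]  -> 2 point(s)
  x = 5: RHS = 1, y in [1, 10]  -> 2 point(s)
  x = 6: RHS = 0, y in [0]  -> 1 point(s)
  x = 10: RHS = 9, y in [3, 8]  -> 2 point(s)
Affine points: 7. Add the point at infinity: total = 8.

#E(F_11) = 8


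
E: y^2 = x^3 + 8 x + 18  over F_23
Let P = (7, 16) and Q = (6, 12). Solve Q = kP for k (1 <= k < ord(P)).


Enumerate multiples of P until we hit Q = (6, 12):
  1P = (7, 16)
  2P = (12, 18)
  3P = (6, 12)
Match found at i = 3.

k = 3


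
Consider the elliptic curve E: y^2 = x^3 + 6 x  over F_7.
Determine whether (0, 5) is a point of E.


Check whether y^2 = x^3 + 6 x + 0 (mod 7) for (x, y) = (0, 5).
LHS: y^2 = 5^2 mod 7 = 4
RHS: x^3 + 6 x + 0 = 0^3 + 6*0 + 0 mod 7 = 0
LHS != RHS

No, not on the curve


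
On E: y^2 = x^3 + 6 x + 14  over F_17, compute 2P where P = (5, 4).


Doubling: s = (3 x1^2 + a) / (2 y1)
s = (3*5^2 + 6) / (2*4) mod 17 = 8
x3 = s^2 - 2 x1 mod 17 = 8^2 - 2*5 = 3
y3 = s (x1 - x3) - y1 mod 17 = 8 * (5 - 3) - 4 = 12

2P = (3, 12)


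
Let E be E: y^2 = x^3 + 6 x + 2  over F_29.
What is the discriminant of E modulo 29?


4 a^3 + 27 b^2 = 4*6^3 + 27*2^2 = 864 + 108 = 972
Delta = -16 * (972) = -15552
Delta mod 29 = 21

Delta = 21 (mod 29)


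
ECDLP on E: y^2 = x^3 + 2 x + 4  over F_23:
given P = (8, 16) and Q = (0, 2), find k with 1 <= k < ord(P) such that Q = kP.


Enumerate multiples of P until we hit Q = (0, 2):
  1P = (8, 16)
  2P = (0, 21)
  3P = (10, 14)
  4P = (6, 5)
  5P = (22, 22)
  6P = (19, 22)
  7P = (2, 4)
  8P = (17, 12)
  9P = (7, 4)
  10P = (14, 4)
  11P = (5, 1)
  12P = (12, 10)
  13P = (11, 0)
  14P = (12, 13)
  15P = (5, 22)
  16P = (14, 19)
  17P = (7, 19)
  18P = (17, 11)
  19P = (2, 19)
  20P = (19, 1)
  21P = (22, 1)
  22P = (6, 18)
  23P = (10, 9)
  24P = (0, 2)
Match found at i = 24.

k = 24


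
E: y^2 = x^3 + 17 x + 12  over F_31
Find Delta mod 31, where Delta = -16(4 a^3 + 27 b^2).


4 a^3 + 27 b^2 = 4*17^3 + 27*12^2 = 19652 + 3888 = 23540
Delta = -16 * (23540) = -376640
Delta mod 31 = 10

Delta = 10 (mod 31)


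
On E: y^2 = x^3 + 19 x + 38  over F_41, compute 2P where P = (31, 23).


Doubling: s = (3 x1^2 + a) / (2 y1)
s = (3*31^2 + 19) / (2*23) mod 41 = 31
x3 = s^2 - 2 x1 mod 41 = 31^2 - 2*31 = 38
y3 = s (x1 - x3) - y1 mod 41 = 31 * (31 - 38) - 23 = 6

2P = (38, 6)


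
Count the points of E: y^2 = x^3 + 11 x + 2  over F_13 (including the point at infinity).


For each x in F_13, count y with y^2 = x^3 + 11 x + 2 mod 13:
  x = 1: RHS = 1, y in [1, 12]  -> 2 point(s)
  x = 3: RHS = 10, y in [6, 7]  -> 2 point(s)
  x = 5: RHS = 0, y in [0]  -> 1 point(s)
  x = 8: RHS = 4, y in [2, 11]  -> 2 point(s)
  x = 12: RHS = 3, y in [4, 9]  -> 2 point(s)
Affine points: 9. Add the point at infinity: total = 10.

#E(F_13) = 10


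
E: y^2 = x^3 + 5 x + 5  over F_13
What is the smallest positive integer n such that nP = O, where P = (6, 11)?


Compute successive multiples of P until we hit O:
  1P = (6, 11)
  2P = (2, 6)
  3P = (9, 8)
  4P = (12, 8)
  5P = (5, 8)
  6P = (11, 0)
  7P = (5, 5)
  8P = (12, 5)
  ... (continuing to 12P)
  12P = O

ord(P) = 12


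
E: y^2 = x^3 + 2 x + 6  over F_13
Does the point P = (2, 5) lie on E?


Check whether y^2 = x^3 + 2 x + 6 (mod 13) for (x, y) = (2, 5).
LHS: y^2 = 5^2 mod 13 = 12
RHS: x^3 + 2 x + 6 = 2^3 + 2*2 + 6 mod 13 = 5
LHS != RHS

No, not on the curve


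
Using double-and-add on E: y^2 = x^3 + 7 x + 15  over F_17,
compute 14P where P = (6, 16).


k = 14 = 1110_2 (binary, LSB first: 0111)
Double-and-add from P = (6, 16):
  bit 0 = 0: acc unchanged = O
  bit 1 = 1: acc = O + (9, 12) = (9, 12)
  bit 2 = 1: acc = (9, 12) + (12, 12) = (13, 5)
  bit 3 = 1: acc = (13, 5) + (14, 1) = (6, 1)

14P = (6, 1)


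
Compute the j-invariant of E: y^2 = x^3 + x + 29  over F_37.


Delta = -16(4 a^3 + 27 b^2) mod 37 = 1
-1728 * (4 a)^3 = -1728 * (4*1)^3 mod 37 = 1
j = 1 * 1^(-1) mod 37 = 1

j = 1 (mod 37)


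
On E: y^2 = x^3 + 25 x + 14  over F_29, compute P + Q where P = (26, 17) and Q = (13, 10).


P != Q, so use the chord formula.
s = (y2 - y1) / (x2 - x1) = (22) / (16) mod 29 = 5
x3 = s^2 - x1 - x2 mod 29 = 5^2 - 26 - 13 = 15
y3 = s (x1 - x3) - y1 mod 29 = 5 * (26 - 15) - 17 = 9

P + Q = (15, 9)


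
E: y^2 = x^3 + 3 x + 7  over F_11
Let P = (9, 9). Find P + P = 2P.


Doubling: s = (3 x1^2 + a) / (2 y1)
s = (3*9^2 + 3) / (2*9) mod 11 = 10
x3 = s^2 - 2 x1 mod 11 = 10^2 - 2*9 = 5
y3 = s (x1 - x3) - y1 mod 11 = 10 * (9 - 5) - 9 = 9

2P = (5, 9)


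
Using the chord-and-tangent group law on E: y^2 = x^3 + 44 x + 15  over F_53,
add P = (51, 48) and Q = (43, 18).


P != Q, so use the chord formula.
s = (y2 - y1) / (x2 - x1) = (23) / (45) mod 53 = 17
x3 = s^2 - x1 - x2 mod 53 = 17^2 - 51 - 43 = 36
y3 = s (x1 - x3) - y1 mod 53 = 17 * (51 - 36) - 48 = 48

P + Q = (36, 48)


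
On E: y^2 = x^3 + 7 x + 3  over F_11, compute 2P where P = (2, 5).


k = 2 = 10_2 (binary, LSB first: 01)
Double-and-add from P = (2, 5):
  bit 0 = 0: acc unchanged = O
  bit 1 = 1: acc = O + (5, 8) = (5, 8)

2P = (5, 8)


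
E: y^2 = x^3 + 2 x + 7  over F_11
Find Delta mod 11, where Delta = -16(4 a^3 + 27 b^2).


4 a^3 + 27 b^2 = 4*2^3 + 27*7^2 = 32 + 1323 = 1355
Delta = -16 * (1355) = -21680
Delta mod 11 = 1

Delta = 1 (mod 11)


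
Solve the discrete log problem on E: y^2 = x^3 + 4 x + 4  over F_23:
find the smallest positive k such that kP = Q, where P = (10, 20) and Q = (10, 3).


Enumerate multiples of P until we hit Q = (10, 3):
  1P = (10, 20)
  2P = (12, 20)
  3P = (1, 3)
  4P = (15, 14)
  5P = (16, 1)
  6P = (0, 2)
  7P = (19, 19)
  8P = (19, 4)
  9P = (0, 21)
  10P = (16, 22)
  11P = (15, 9)
  12P = (1, 20)
  13P = (12, 3)
  14P = (10, 3)
Match found at i = 14.

k = 14


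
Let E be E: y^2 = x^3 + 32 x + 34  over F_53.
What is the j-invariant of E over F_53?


Delta = -16(4 a^3 + 27 b^2) mod 53 = 32
-1728 * (4 a)^3 = -1728 * (4*32)^3 mod 53 = 1
j = 1 * 32^(-1) mod 53 = 5

j = 5 (mod 53)


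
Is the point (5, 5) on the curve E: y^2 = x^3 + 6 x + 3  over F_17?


Check whether y^2 = x^3 + 6 x + 3 (mod 17) for (x, y) = (5, 5).
LHS: y^2 = 5^2 mod 17 = 8
RHS: x^3 + 6 x + 3 = 5^3 + 6*5 + 3 mod 17 = 5
LHS != RHS

No, not on the curve


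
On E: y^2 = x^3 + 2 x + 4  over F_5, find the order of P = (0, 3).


Compute successive multiples of P until we hit O:
  1P = (0, 3)
  2P = (4, 4)
  3P = (2, 4)
  4P = (2, 1)
  5P = (4, 1)
  6P = (0, 2)
  7P = O

ord(P) = 7


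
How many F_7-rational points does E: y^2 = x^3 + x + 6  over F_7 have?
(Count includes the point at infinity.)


For each x in F_7, count y with y^2 = x^3 + 1 x + 6 mod 7:
  x = 1: RHS = 1, y in [1, 6]  -> 2 point(s)
  x = 2: RHS = 2, y in [3, 4]  -> 2 point(s)
  x = 3: RHS = 1, y in [1, 6]  -> 2 point(s)
  x = 4: RHS = 4, y in [2, 5]  -> 2 point(s)
  x = 6: RHS = 4, y in [2, 5]  -> 2 point(s)
Affine points: 10. Add the point at infinity: total = 11.

#E(F_7) = 11


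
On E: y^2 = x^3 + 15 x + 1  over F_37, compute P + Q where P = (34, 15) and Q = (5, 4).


P != Q, so use the chord formula.
s = (y2 - y1) / (x2 - x1) = (26) / (8) mod 37 = 31
x3 = s^2 - x1 - x2 mod 37 = 31^2 - 34 - 5 = 34
y3 = s (x1 - x3) - y1 mod 37 = 31 * (34 - 34) - 15 = 22

P + Q = (34, 22)


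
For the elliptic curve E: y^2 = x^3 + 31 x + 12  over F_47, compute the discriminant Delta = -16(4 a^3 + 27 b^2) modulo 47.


4 a^3 + 27 b^2 = 4*31^3 + 27*12^2 = 119164 + 3888 = 123052
Delta = -16 * (123052) = -1968832
Delta mod 47 = 45

Delta = 45 (mod 47)


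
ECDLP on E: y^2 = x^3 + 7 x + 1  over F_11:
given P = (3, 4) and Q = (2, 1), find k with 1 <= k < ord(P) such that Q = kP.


Enumerate multiples of P until we hit Q = (2, 1):
  1P = (3, 4)
  2P = (10, 2)
  3P = (1, 8)
  4P = (0, 1)
  5P = (9, 1)
  6P = (2, 1)
Match found at i = 6.

k = 6


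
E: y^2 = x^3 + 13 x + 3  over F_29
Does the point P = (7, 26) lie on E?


Check whether y^2 = x^3 + 13 x + 3 (mod 29) for (x, y) = (7, 26).
LHS: y^2 = 26^2 mod 29 = 9
RHS: x^3 + 13 x + 3 = 7^3 + 13*7 + 3 mod 29 = 2
LHS != RHS

No, not on the curve


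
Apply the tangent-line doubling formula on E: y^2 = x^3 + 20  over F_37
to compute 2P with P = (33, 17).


Doubling: s = (3 x1^2 + a) / (2 y1)
s = (3*33^2 + 0) / (2*17) mod 37 = 21
x3 = s^2 - 2 x1 mod 37 = 21^2 - 2*33 = 5
y3 = s (x1 - x3) - y1 mod 37 = 21 * (33 - 5) - 17 = 16

2P = (5, 16)


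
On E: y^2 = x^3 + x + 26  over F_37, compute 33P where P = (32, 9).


k = 33 = 100001_2 (binary, LSB first: 100001)
Double-and-add from P = (32, 9):
  bit 0 = 1: acc = O + (32, 9) = (32, 9)
  bit 1 = 0: acc unchanged = (32, 9)
  bit 2 = 0: acc unchanged = (32, 9)
  bit 3 = 0: acc unchanged = (32, 9)
  bit 4 = 0: acc unchanged = (32, 9)
  bit 5 = 1: acc = (32, 9) + (13, 33) = (2, 31)

33P = (2, 31)


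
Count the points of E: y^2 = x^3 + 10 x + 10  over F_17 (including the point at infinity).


For each x in F_17, count y with y^2 = x^3 + 10 x + 10 mod 17:
  x = 1: RHS = 4, y in [2, 15]  -> 2 point(s)
  x = 2: RHS = 4, y in [2, 15]  -> 2 point(s)
  x = 3: RHS = 16, y in [4, 13]  -> 2 point(s)
  x = 5: RHS = 15, y in [7, 10]  -> 2 point(s)
  x = 7: RHS = 15, y in [7, 10]  -> 2 point(s)
  x = 9: RHS = 13, y in [8, 9]  -> 2 point(s)
  x = 13: RHS = 8, y in [5, 12]  -> 2 point(s)
  x = 14: RHS = 4, y in [2, 15]  -> 2 point(s)
  x = 15: RHS = 16, y in [4, 13]  -> 2 point(s)
  x = 16: RHS = 16, y in [4, 13]  -> 2 point(s)
Affine points: 20. Add the point at infinity: total = 21.

#E(F_17) = 21


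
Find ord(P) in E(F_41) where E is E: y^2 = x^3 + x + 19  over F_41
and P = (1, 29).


Compute successive multiples of P until we hit O:
  1P = (1, 29)
  2P = (6, 6)
  3P = (24, 3)
  4P = (11, 34)
  5P = (19, 3)
  6P = (16, 20)
  7P = (26, 27)
  8P = (39, 38)
  ... (continuing to 40P)
  40P = O

ord(P) = 40


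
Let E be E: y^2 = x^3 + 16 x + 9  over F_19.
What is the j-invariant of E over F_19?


Delta = -16(4 a^3 + 27 b^2) mod 19 = 5
-1728 * (4 a)^3 = -1728 * (4*16)^3 mod 19 = 1
j = 1 * 5^(-1) mod 19 = 4

j = 4 (mod 19)


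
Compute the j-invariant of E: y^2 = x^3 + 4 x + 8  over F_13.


Delta = -16(4 a^3 + 27 b^2) mod 13 = 2
-1728 * (4 a)^3 = -1728 * (4*4)^3 mod 13 = 1
j = 1 * 2^(-1) mod 13 = 7

j = 7 (mod 13)


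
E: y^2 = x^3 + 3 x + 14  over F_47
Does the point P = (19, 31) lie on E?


Check whether y^2 = x^3 + 3 x + 14 (mod 47) for (x, y) = (19, 31).
LHS: y^2 = 31^2 mod 47 = 21
RHS: x^3 + 3 x + 14 = 19^3 + 3*19 + 14 mod 47 = 21
LHS = RHS

Yes, on the curve


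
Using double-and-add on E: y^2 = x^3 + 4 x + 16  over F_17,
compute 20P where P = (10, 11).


k = 20 = 10100_2 (binary, LSB first: 00101)
Double-and-add from P = (10, 11):
  bit 0 = 0: acc unchanged = O
  bit 1 = 0: acc unchanged = O
  bit 2 = 1: acc = O + (13, 15) = (13, 15)
  bit 3 = 0: acc unchanged = (13, 15)
  bit 4 = 1: acc = (13, 15) + (7, 8) = (13, 2)

20P = (13, 2)


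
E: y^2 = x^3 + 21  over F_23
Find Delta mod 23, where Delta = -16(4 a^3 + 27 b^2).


4 a^3 + 27 b^2 = 4*0^3 + 27*21^2 = 0 + 11907 = 11907
Delta = -16 * (11907) = -190512
Delta mod 23 = 20

Delta = 20 (mod 23)


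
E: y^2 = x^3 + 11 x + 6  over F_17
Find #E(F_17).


For each x in F_17, count y with y^2 = x^3 + 11 x + 6 mod 17:
  x = 1: RHS = 1, y in [1, 16]  -> 2 point(s)
  x = 2: RHS = 2, y in [6, 11]  -> 2 point(s)
  x = 3: RHS = 15, y in [7, 10]  -> 2 point(s)
  x = 5: RHS = 16, y in [4, 13]  -> 2 point(s)
  x = 6: RHS = 16, y in [4, 13]  -> 2 point(s)
  x = 7: RHS = 1, y in [1, 16]  -> 2 point(s)
  x = 9: RHS = 1, y in [1, 16]  -> 2 point(s)
  x = 11: RHS = 13, y in [8, 9]  -> 2 point(s)
  x = 12: RHS = 13, y in [8, 9]  -> 2 point(s)
  x = 13: RHS = 0, y in [0]  -> 1 point(s)
Affine points: 19. Add the point at infinity: total = 20.

#E(F_17) = 20


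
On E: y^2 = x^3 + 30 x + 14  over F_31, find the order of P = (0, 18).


Compute successive multiples of P until we hit O:
  1P = (0, 18)
  2P = (5, 14)
  3P = (13, 11)
  4P = (6, 21)
  5P = (2, 12)
  6P = (7, 3)
  7P = (21, 27)
  8P = (26, 24)
  ... (continuing to 40P)
  40P = O

ord(P) = 40


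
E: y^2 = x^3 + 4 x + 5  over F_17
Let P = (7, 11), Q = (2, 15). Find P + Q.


P != Q, so use the chord formula.
s = (y2 - y1) / (x2 - x1) = (4) / (12) mod 17 = 6
x3 = s^2 - x1 - x2 mod 17 = 6^2 - 7 - 2 = 10
y3 = s (x1 - x3) - y1 mod 17 = 6 * (7 - 10) - 11 = 5

P + Q = (10, 5)


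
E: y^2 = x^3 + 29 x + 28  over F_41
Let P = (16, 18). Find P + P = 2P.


Doubling: s = (3 x1^2 + a) / (2 y1)
s = (3*16^2 + 29) / (2*18) mod 41 = 21
x3 = s^2 - 2 x1 mod 41 = 21^2 - 2*16 = 40
y3 = s (x1 - x3) - y1 mod 41 = 21 * (16 - 40) - 18 = 11

2P = (40, 11)


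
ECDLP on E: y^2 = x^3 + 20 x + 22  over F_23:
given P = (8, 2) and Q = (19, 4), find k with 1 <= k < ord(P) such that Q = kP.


Enumerate multiples of P until we hit Q = (19, 4):
  1P = (8, 2)
  2P = (10, 7)
  3P = (17, 10)
  4P = (11, 3)
  5P = (22, 1)
  6P = (18, 2)
  7P = (20, 21)
  8P = (13, 15)
  9P = (6, 17)
  10P = (2, 22)
  11P = (19, 4)
Match found at i = 11.

k = 11


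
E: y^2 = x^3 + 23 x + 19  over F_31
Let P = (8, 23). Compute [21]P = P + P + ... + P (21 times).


k = 21 = 10101_2 (binary, LSB first: 10101)
Double-and-add from P = (8, 23):
  bit 0 = 1: acc = O + (8, 23) = (8, 23)
  bit 1 = 0: acc unchanged = (8, 23)
  bit 2 = 1: acc = (8, 23) + (9, 26) = (23, 25)
  bit 3 = 0: acc unchanged = (23, 25)
  bit 4 = 1: acc = (23, 25) + (6, 1) = (10, 28)

21P = (10, 28)


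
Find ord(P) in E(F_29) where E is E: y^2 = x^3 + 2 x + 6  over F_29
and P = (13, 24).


Compute successive multiples of P until we hit O:
  1P = (13, 24)
  2P = (16, 4)
  3P = (9, 17)
  4P = (1, 26)
  5P = (11, 24)
  6P = (5, 5)
  7P = (18, 4)
  8P = (14, 9)
  ... (continuing to 32P)
  32P = O

ord(P) = 32


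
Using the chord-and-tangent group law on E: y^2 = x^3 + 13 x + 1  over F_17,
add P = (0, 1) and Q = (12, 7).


P != Q, so use the chord formula.
s = (y2 - y1) / (x2 - x1) = (6) / (12) mod 17 = 9
x3 = s^2 - x1 - x2 mod 17 = 9^2 - 0 - 12 = 1
y3 = s (x1 - x3) - y1 mod 17 = 9 * (0 - 1) - 1 = 7

P + Q = (1, 7)


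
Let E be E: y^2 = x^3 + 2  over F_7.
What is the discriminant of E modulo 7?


4 a^3 + 27 b^2 = 4*0^3 + 27*2^2 = 0 + 108 = 108
Delta = -16 * (108) = -1728
Delta mod 7 = 1

Delta = 1 (mod 7)


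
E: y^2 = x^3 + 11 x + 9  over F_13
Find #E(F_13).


For each x in F_13, count y with y^2 = x^3 + 11 x + 9 mod 13:
  x = 0: RHS = 9, y in [3, 10]  -> 2 point(s)
  x = 2: RHS = 0, y in [0]  -> 1 point(s)
  x = 3: RHS = 4, y in [2, 11]  -> 2 point(s)
  x = 4: RHS = 0, y in [0]  -> 1 point(s)
  x = 7: RHS = 0, y in [0]  -> 1 point(s)
  x = 10: RHS = 1, y in [1, 12]  -> 2 point(s)
  x = 12: RHS = 10, y in [6, 7]  -> 2 point(s)
Affine points: 11. Add the point at infinity: total = 12.

#E(F_13) = 12


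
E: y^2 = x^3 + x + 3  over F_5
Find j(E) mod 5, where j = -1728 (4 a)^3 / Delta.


Delta = -16(4 a^3 + 27 b^2) mod 5 = 3
-1728 * (4 a)^3 = -1728 * (4*1)^3 mod 5 = 3
j = 3 * 3^(-1) mod 5 = 1

j = 1 (mod 5)


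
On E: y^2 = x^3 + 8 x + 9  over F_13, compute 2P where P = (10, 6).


Doubling: s = (3 x1^2 + a) / (2 y1)
s = (3*10^2 + 8) / (2*6) mod 13 = 4
x3 = s^2 - 2 x1 mod 13 = 4^2 - 2*10 = 9
y3 = s (x1 - x3) - y1 mod 13 = 4 * (10 - 9) - 6 = 11

2P = (9, 11)


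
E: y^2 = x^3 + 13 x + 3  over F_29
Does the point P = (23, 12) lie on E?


Check whether y^2 = x^3 + 13 x + 3 (mod 29) for (x, y) = (23, 12).
LHS: y^2 = 12^2 mod 29 = 28
RHS: x^3 + 13 x + 3 = 23^3 + 13*23 + 3 mod 29 = 28
LHS = RHS

Yes, on the curve


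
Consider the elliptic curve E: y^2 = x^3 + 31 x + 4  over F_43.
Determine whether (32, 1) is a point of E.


Check whether y^2 = x^3 + 31 x + 4 (mod 43) for (x, y) = (32, 1).
LHS: y^2 = 1^2 mod 43 = 1
RHS: x^3 + 31 x + 4 = 32^3 + 31*32 + 4 mod 43 = 9
LHS != RHS

No, not on the curve


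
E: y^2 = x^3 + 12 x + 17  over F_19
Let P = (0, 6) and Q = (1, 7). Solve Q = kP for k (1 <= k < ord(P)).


Enumerate multiples of P until we hit Q = (1, 7):
  1P = (0, 6)
  2P = (1, 12)
  3P = (16, 12)
  4P = (7, 8)
  5P = (2, 7)
  6P = (3, 2)
  7P = (3, 17)
  8P = (2, 12)
  9P = (7, 11)
  10P = (16, 7)
  11P = (1, 7)
Match found at i = 11.

k = 11


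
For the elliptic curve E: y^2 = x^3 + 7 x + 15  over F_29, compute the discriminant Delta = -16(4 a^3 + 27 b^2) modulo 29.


4 a^3 + 27 b^2 = 4*7^3 + 27*15^2 = 1372 + 6075 = 7447
Delta = -16 * (7447) = -119152
Delta mod 29 = 9

Delta = 9 (mod 29)


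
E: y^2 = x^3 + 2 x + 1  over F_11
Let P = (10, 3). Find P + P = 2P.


Doubling: s = (3 x1^2 + a) / (2 y1)
s = (3*10^2 + 2) / (2*3) mod 11 = 10
x3 = s^2 - 2 x1 mod 11 = 10^2 - 2*10 = 3
y3 = s (x1 - x3) - y1 mod 11 = 10 * (10 - 3) - 3 = 1

2P = (3, 1)


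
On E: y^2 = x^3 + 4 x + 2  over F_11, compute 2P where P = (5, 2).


k = 2 = 10_2 (binary, LSB first: 01)
Double-and-add from P = (5, 2):
  bit 0 = 0: acc unchanged = O
  bit 1 = 1: acc = O + (4, 4) = (4, 4)

2P = (4, 4)


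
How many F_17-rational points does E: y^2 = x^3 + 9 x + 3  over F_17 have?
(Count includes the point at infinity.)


For each x in F_17, count y with y^2 = x^3 + 9 x + 3 mod 17:
  x = 1: RHS = 13, y in [8, 9]  -> 2 point(s)
  x = 4: RHS = 1, y in [1, 16]  -> 2 point(s)
  x = 6: RHS = 1, y in [1, 16]  -> 2 point(s)
  x = 7: RHS = 1, y in [1, 16]  -> 2 point(s)
  x = 8: RHS = 9, y in [3, 14]  -> 2 point(s)
  x = 14: RHS = 0, y in [0]  -> 1 point(s)
Affine points: 11. Add the point at infinity: total = 12.

#E(F_17) = 12


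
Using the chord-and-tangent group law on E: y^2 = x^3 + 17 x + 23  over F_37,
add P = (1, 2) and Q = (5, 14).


P != Q, so use the chord formula.
s = (y2 - y1) / (x2 - x1) = (12) / (4) mod 37 = 3
x3 = s^2 - x1 - x2 mod 37 = 3^2 - 1 - 5 = 3
y3 = s (x1 - x3) - y1 mod 37 = 3 * (1 - 3) - 2 = 29

P + Q = (3, 29)


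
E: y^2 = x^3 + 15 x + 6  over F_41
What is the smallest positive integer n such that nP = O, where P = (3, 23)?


Compute successive multiples of P until we hit O:
  1P = (3, 23)
  2P = (17, 7)
  3P = (29, 36)
  4P = (40, 20)
  5P = (37, 13)
  6P = (34, 3)
  7P = (8, 8)
  8P = (39, 3)
  ... (continuing to 51P)
  51P = O

ord(P) = 51


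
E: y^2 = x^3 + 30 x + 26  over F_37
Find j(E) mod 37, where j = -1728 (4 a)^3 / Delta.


Delta = -16(4 a^3 + 27 b^2) mod 37 = 20
-1728 * (4 a)^3 = -1728 * (4*30)^3 mod 37 = 27
j = 27 * 20^(-1) mod 37 = 18

j = 18 (mod 37)


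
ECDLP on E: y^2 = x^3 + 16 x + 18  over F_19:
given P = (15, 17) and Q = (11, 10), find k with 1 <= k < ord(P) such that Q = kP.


Enumerate multiples of P until we hit Q = (11, 10):
  1P = (15, 17)
  2P = (17, 15)
  3P = (7, 13)
  4P = (2, 18)
  5P = (11, 9)
  6P = (16, 0)
  7P = (11, 10)
Match found at i = 7.

k = 7


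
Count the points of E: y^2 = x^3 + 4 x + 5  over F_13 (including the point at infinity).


For each x in F_13, count y with y^2 = x^3 + 4 x + 5 mod 13:
  x = 1: RHS = 10, y in [6, 7]  -> 2 point(s)
  x = 7: RHS = 12, y in [5, 8]  -> 2 point(s)
  x = 8: RHS = 3, y in [4, 9]  -> 2 point(s)
  x = 9: RHS = 3, y in [4, 9]  -> 2 point(s)
  x = 12: RHS = 0, y in [0]  -> 1 point(s)
Affine points: 9. Add the point at infinity: total = 10.

#E(F_13) = 10


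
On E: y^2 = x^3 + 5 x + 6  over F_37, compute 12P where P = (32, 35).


k = 12 = 1100_2 (binary, LSB first: 0011)
Double-and-add from P = (32, 35):
  bit 0 = 0: acc unchanged = O
  bit 1 = 0: acc unchanged = O
  bit 2 = 1: acc = O + (24, 36) = (24, 36)
  bit 3 = 1: acc = (24, 36) + (35, 5) = (26, 10)

12P = (26, 10)


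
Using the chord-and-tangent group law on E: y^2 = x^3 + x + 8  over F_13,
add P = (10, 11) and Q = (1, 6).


P != Q, so use the chord formula.
s = (y2 - y1) / (x2 - x1) = (8) / (4) mod 13 = 2
x3 = s^2 - x1 - x2 mod 13 = 2^2 - 10 - 1 = 6
y3 = s (x1 - x3) - y1 mod 13 = 2 * (10 - 6) - 11 = 10

P + Q = (6, 10)


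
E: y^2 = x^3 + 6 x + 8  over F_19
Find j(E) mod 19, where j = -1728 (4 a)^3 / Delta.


Delta = -16(4 a^3 + 27 b^2) mod 19 = 5
-1728 * (4 a)^3 = -1728 * (4*6)^3 mod 19 = 11
j = 11 * 5^(-1) mod 19 = 6

j = 6 (mod 19)


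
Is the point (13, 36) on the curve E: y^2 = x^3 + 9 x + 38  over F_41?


Check whether y^2 = x^3 + 9 x + 38 (mod 41) for (x, y) = (13, 36).
LHS: y^2 = 36^2 mod 41 = 25
RHS: x^3 + 9 x + 38 = 13^3 + 9*13 + 38 mod 41 = 15
LHS != RHS

No, not on the curve


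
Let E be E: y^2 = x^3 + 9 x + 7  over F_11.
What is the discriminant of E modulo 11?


4 a^3 + 27 b^2 = 4*9^3 + 27*7^2 = 2916 + 1323 = 4239
Delta = -16 * (4239) = -67824
Delta mod 11 = 2

Delta = 2 (mod 11)


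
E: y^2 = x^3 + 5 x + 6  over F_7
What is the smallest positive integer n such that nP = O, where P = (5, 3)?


Compute successive multiples of P until we hit O:
  1P = (5, 3)
  2P = (6, 0)
  3P = (5, 4)
  4P = O

ord(P) = 4


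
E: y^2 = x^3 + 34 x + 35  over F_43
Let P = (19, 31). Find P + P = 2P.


Doubling: s = (3 x1^2 + a) / (2 y1)
s = (3*19^2 + 34) / (2*31) mod 43 = 9
x3 = s^2 - 2 x1 mod 43 = 9^2 - 2*19 = 0
y3 = s (x1 - x3) - y1 mod 43 = 9 * (19 - 0) - 31 = 11

2P = (0, 11)


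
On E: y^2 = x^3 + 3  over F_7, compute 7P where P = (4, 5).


k = 7 = 111_2 (binary, LSB first: 111)
Double-and-add from P = (4, 5):
  bit 0 = 1: acc = O + (4, 5) = (4, 5)
  bit 1 = 1: acc = (4, 5) + (3, 4) = (1, 5)
  bit 2 = 1: acc = (1, 5) + (2, 2) = (6, 3)

7P = (6, 3)


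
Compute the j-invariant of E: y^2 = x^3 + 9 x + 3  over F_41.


Delta = -16(4 a^3 + 27 b^2) mod 41 = 9
-1728 * (4 a)^3 = -1728 * (4*9)^3 mod 41 = 12
j = 12 * 9^(-1) mod 41 = 15

j = 15 (mod 41)


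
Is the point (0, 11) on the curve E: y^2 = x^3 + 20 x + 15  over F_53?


Check whether y^2 = x^3 + 20 x + 15 (mod 53) for (x, y) = (0, 11).
LHS: y^2 = 11^2 mod 53 = 15
RHS: x^3 + 20 x + 15 = 0^3 + 20*0 + 15 mod 53 = 15
LHS = RHS

Yes, on the curve


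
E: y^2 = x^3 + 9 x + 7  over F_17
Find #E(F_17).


For each x in F_17, count y with y^2 = x^3 + 9 x + 7 mod 17:
  x = 1: RHS = 0, y in [0]  -> 1 point(s)
  x = 2: RHS = 16, y in [4, 13]  -> 2 point(s)
  x = 8: RHS = 13, y in [8, 9]  -> 2 point(s)
  x = 9: RHS = 1, y in [1, 16]  -> 2 point(s)
  x = 10: RHS = 9, y in [3, 14]  -> 2 point(s)
  x = 11: RHS = 9, y in [3, 14]  -> 2 point(s)
  x = 13: RHS = 9, y in [3, 14]  -> 2 point(s)
  x = 14: RHS = 4, y in [2, 15]  -> 2 point(s)
  x = 15: RHS = 15, y in [7, 10]  -> 2 point(s)
Affine points: 17. Add the point at infinity: total = 18.

#E(F_17) = 18


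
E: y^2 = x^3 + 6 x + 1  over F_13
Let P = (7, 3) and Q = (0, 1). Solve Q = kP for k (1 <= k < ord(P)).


Enumerate multiples of P until we hit Q = (0, 1):
  1P = (7, 3)
  2P = (9, 11)
  3P = (0, 12)
  4P = (5, 0)
  5P = (0, 1)
Match found at i = 5.

k = 5


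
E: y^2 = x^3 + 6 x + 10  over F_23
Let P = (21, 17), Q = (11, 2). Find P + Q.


P != Q, so use the chord formula.
s = (y2 - y1) / (x2 - x1) = (8) / (13) mod 23 = 13
x3 = s^2 - x1 - x2 mod 23 = 13^2 - 21 - 11 = 22
y3 = s (x1 - x3) - y1 mod 23 = 13 * (21 - 22) - 17 = 16

P + Q = (22, 16)


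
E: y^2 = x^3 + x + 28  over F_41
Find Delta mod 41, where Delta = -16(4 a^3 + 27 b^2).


4 a^3 + 27 b^2 = 4*1^3 + 27*28^2 = 4 + 21168 = 21172
Delta = -16 * (21172) = -338752
Delta mod 41 = 31

Delta = 31 (mod 41)


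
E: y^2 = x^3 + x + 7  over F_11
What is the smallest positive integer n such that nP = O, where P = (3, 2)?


Compute successive multiples of P until we hit O:
  1P = (3, 2)
  2P = (10, 4)
  3P = (1, 8)
  4P = (5, 4)
  5P = (4, 8)
  6P = (7, 7)
  7P = (6, 8)
  8P = (6, 3)
  ... (continuing to 15P)
  15P = O

ord(P) = 15


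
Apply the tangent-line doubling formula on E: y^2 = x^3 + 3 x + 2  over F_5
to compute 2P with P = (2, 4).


Doubling: s = (3 x1^2 + a) / (2 y1)
s = (3*2^2 + 3) / (2*4) mod 5 = 0
x3 = s^2 - 2 x1 mod 5 = 0^2 - 2*2 = 1
y3 = s (x1 - x3) - y1 mod 5 = 0 * (2 - 1) - 4 = 1

2P = (1, 1)


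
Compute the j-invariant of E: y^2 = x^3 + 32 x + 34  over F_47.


Delta = -16(4 a^3 + 27 b^2) mod 47 = 18
-1728 * (4 a)^3 = -1728 * (4*32)^3 mod 47 = 38
j = 38 * 18^(-1) mod 47 = 23

j = 23 (mod 47)


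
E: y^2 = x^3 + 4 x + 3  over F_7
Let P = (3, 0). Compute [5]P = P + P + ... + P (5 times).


k = 5 = 101_2 (binary, LSB first: 101)
Double-and-add from P = (3, 0):
  bit 0 = 1: acc = O + (3, 0) = (3, 0)
  bit 1 = 0: acc unchanged = (3, 0)
  bit 2 = 1: acc = (3, 0) + O = (3, 0)

5P = (3, 0)


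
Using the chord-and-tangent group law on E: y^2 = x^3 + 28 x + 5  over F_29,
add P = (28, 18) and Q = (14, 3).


P != Q, so use the chord formula.
s = (y2 - y1) / (x2 - x1) = (14) / (15) mod 29 = 28
x3 = s^2 - x1 - x2 mod 29 = 28^2 - 28 - 14 = 17
y3 = s (x1 - x3) - y1 mod 29 = 28 * (28 - 17) - 18 = 0

P + Q = (17, 0)


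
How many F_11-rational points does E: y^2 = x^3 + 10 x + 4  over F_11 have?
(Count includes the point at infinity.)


For each x in F_11, count y with y^2 = x^3 + 10 x + 4 mod 11:
  x = 0: RHS = 4, y in [2, 9]  -> 2 point(s)
  x = 1: RHS = 4, y in [2, 9]  -> 2 point(s)
  x = 4: RHS = 9, y in [3, 8]  -> 2 point(s)
  x = 5: RHS = 3, y in [5, 6]  -> 2 point(s)
  x = 6: RHS = 5, y in [4, 7]  -> 2 point(s)
  x = 9: RHS = 9, y in [3, 8]  -> 2 point(s)
  x = 10: RHS = 4, y in [2, 9]  -> 2 point(s)
Affine points: 14. Add the point at infinity: total = 15.

#E(F_11) = 15


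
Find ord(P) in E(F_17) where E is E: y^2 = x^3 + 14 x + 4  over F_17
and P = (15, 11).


Compute successive multiples of P until we hit O:
  1P = (15, 11)
  2P = (12, 8)
  3P = (8, 13)
  4P = (9, 14)
  5P = (6, 10)
  6P = (0, 2)
  7P = (1, 11)
  8P = (1, 6)
  ... (continuing to 15P)
  15P = O

ord(P) = 15


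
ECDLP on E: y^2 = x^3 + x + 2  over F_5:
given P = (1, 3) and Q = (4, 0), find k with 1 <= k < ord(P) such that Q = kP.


Enumerate multiples of P until we hit Q = (4, 0):
  1P = (1, 3)
  2P = (4, 0)
Match found at i = 2.

k = 2


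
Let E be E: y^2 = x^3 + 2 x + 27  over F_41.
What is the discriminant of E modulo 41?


4 a^3 + 27 b^2 = 4*2^3 + 27*27^2 = 32 + 19683 = 19715
Delta = -16 * (19715) = -315440
Delta mod 41 = 14

Delta = 14 (mod 41)


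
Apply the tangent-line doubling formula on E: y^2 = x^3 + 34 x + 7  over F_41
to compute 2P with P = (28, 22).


Doubling: s = (3 x1^2 + a) / (2 y1)
s = (3*28^2 + 34) / (2*22) mod 41 = 30
x3 = s^2 - 2 x1 mod 41 = 30^2 - 2*28 = 24
y3 = s (x1 - x3) - y1 mod 41 = 30 * (28 - 24) - 22 = 16

2P = (24, 16)


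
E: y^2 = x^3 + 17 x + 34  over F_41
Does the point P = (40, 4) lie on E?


Check whether y^2 = x^3 + 17 x + 34 (mod 41) for (x, y) = (40, 4).
LHS: y^2 = 4^2 mod 41 = 16
RHS: x^3 + 17 x + 34 = 40^3 + 17*40 + 34 mod 41 = 16
LHS = RHS

Yes, on the curve


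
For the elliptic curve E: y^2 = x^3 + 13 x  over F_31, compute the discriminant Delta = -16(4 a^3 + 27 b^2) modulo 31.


4 a^3 + 27 b^2 = 4*13^3 + 27*0^2 = 8788 + 0 = 8788
Delta = -16 * (8788) = -140608
Delta mod 31 = 8

Delta = 8 (mod 31)


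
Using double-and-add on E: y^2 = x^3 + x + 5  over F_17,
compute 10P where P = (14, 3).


k = 10 = 1010_2 (binary, LSB first: 0101)
Double-and-add from P = (14, 3):
  bit 0 = 0: acc unchanged = O
  bit 1 = 1: acc = O + (7, 7) = (7, 7)
  bit 2 = 0: acc unchanged = (7, 7)
  bit 3 = 1: acc = (7, 7) + (11, 15) = (3, 1)

10P = (3, 1)


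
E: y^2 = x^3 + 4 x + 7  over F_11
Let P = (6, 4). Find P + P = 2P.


Doubling: s = (3 x1^2 + a) / (2 y1)
s = (3*6^2 + 4) / (2*4) mod 11 = 3
x3 = s^2 - 2 x1 mod 11 = 3^2 - 2*6 = 8
y3 = s (x1 - x3) - y1 mod 11 = 3 * (6 - 8) - 4 = 1

2P = (8, 1)


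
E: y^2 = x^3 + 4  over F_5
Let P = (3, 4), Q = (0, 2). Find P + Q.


P != Q, so use the chord formula.
s = (y2 - y1) / (x2 - x1) = (3) / (2) mod 5 = 4
x3 = s^2 - x1 - x2 mod 5 = 4^2 - 3 - 0 = 3
y3 = s (x1 - x3) - y1 mod 5 = 4 * (3 - 3) - 4 = 1

P + Q = (3, 1)


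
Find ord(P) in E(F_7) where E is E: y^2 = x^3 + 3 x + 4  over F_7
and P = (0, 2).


Compute successive multiples of P until we hit O:
  1P = (0, 2)
  2P = (1, 6)
  3P = (1, 1)
  4P = (0, 5)
  5P = O

ord(P) = 5


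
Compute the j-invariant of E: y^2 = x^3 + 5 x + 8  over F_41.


Delta = -16(4 a^3 + 27 b^2) mod 41 = 22
-1728 * (4 a)^3 = -1728 * (4*5)^3 mod 41 = 11
j = 11 * 22^(-1) mod 41 = 21

j = 21 (mod 41)


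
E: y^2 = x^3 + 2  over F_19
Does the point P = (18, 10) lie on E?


Check whether y^2 = x^3 + 0 x + 2 (mod 19) for (x, y) = (18, 10).
LHS: y^2 = 10^2 mod 19 = 5
RHS: x^3 + 0 x + 2 = 18^3 + 0*18 + 2 mod 19 = 1
LHS != RHS

No, not on the curve


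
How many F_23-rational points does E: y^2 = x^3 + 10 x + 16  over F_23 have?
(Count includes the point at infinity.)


For each x in F_23, count y with y^2 = x^3 + 10 x + 16 mod 23:
  x = 0: RHS = 16, y in [4, 19]  -> 2 point(s)
  x = 1: RHS = 4, y in [2, 21]  -> 2 point(s)
  x = 3: RHS = 4, y in [2, 21]  -> 2 point(s)
  x = 6: RHS = 16, y in [4, 19]  -> 2 point(s)
  x = 10: RHS = 12, y in [9, 14]  -> 2 point(s)
  x = 11: RHS = 8, y in [10, 13]  -> 2 point(s)
  x = 12: RHS = 1, y in [1, 22]  -> 2 point(s)
  x = 14: RHS = 2, y in [5, 18]  -> 2 point(s)
  x = 17: RHS = 16, y in [4, 19]  -> 2 point(s)
  x = 18: RHS = 2, y in [5, 18]  -> 2 point(s)
  x = 19: RHS = 4, y in [2, 21]  -> 2 point(s)
Affine points: 22. Add the point at infinity: total = 23.

#E(F_23) = 23


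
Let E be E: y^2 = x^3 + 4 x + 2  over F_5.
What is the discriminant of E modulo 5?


4 a^3 + 27 b^2 = 4*4^3 + 27*2^2 = 256 + 108 = 364
Delta = -16 * (364) = -5824
Delta mod 5 = 1

Delta = 1 (mod 5)


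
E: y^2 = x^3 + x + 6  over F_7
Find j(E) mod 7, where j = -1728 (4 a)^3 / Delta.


Delta = -16(4 a^3 + 27 b^2) mod 7 = 1
-1728 * (4 a)^3 = -1728 * (4*1)^3 mod 7 = 1
j = 1 * 1^(-1) mod 7 = 1

j = 1 (mod 7)


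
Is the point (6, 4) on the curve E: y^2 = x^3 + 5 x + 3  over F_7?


Check whether y^2 = x^3 + 5 x + 3 (mod 7) for (x, y) = (6, 4).
LHS: y^2 = 4^2 mod 7 = 2
RHS: x^3 + 5 x + 3 = 6^3 + 5*6 + 3 mod 7 = 4
LHS != RHS

No, not on the curve


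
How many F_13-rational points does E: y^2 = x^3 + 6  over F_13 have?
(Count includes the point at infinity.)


For each x in F_13, count y with y^2 = x^3 + 0 x + 6 mod 13:
  x = 2: RHS = 1, y in [1, 12]  -> 2 point(s)
  x = 5: RHS = 1, y in [1, 12]  -> 2 point(s)
  x = 6: RHS = 1, y in [1, 12]  -> 2 point(s)
Affine points: 6. Add the point at infinity: total = 7.

#E(F_13) = 7


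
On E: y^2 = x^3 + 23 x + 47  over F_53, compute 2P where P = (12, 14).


Doubling: s = (3 x1^2 + a) / (2 y1)
s = (3*12^2 + 23) / (2*14) mod 53 = 3
x3 = s^2 - 2 x1 mod 53 = 3^2 - 2*12 = 38
y3 = s (x1 - x3) - y1 mod 53 = 3 * (12 - 38) - 14 = 14

2P = (38, 14)


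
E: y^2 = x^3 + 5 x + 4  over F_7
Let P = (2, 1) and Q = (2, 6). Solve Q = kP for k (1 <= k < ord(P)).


Enumerate multiples of P until we hit Q = (2, 6):
  1P = (2, 1)
  2P = (0, 2)
  3P = (0, 5)
  4P = (2, 6)
Match found at i = 4.

k = 4


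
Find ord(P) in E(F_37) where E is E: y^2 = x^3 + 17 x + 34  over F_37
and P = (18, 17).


Compute successive multiples of P until we hit O:
  1P = (18, 17)
  2P = (8, 4)
  3P = (36, 4)
  4P = (30, 4)
  5P = (30, 33)
  6P = (36, 33)
  7P = (8, 33)
  8P = (18, 20)
  ... (continuing to 9P)
  9P = O

ord(P) = 9


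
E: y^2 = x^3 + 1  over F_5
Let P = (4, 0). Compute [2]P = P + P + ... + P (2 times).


k = 2 = 10_2 (binary, LSB first: 01)
Double-and-add from P = (4, 0):
  bit 0 = 0: acc unchanged = O
  bit 1 = 1: acc = O + O = O

2P = O


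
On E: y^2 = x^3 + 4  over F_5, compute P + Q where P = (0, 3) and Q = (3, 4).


P != Q, so use the chord formula.
s = (y2 - y1) / (x2 - x1) = (1) / (3) mod 5 = 2
x3 = s^2 - x1 - x2 mod 5 = 2^2 - 0 - 3 = 1
y3 = s (x1 - x3) - y1 mod 5 = 2 * (0 - 1) - 3 = 0

P + Q = (1, 0)


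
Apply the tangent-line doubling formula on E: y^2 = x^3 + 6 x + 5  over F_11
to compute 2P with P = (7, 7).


Doubling: s = (3 x1^2 + a) / (2 y1)
s = (3*7^2 + 6) / (2*7) mod 11 = 7
x3 = s^2 - 2 x1 mod 11 = 7^2 - 2*7 = 2
y3 = s (x1 - x3) - y1 mod 11 = 7 * (7 - 2) - 7 = 6

2P = (2, 6)


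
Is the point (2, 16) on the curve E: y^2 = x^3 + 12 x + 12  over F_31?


Check whether y^2 = x^3 + 12 x + 12 (mod 31) for (x, y) = (2, 16).
LHS: y^2 = 16^2 mod 31 = 8
RHS: x^3 + 12 x + 12 = 2^3 + 12*2 + 12 mod 31 = 13
LHS != RHS

No, not on the curve


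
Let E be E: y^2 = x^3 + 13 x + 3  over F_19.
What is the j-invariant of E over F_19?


Delta = -16(4 a^3 + 27 b^2) mod 19 = 18
-1728 * (4 a)^3 = -1728 * (4*13)^3 mod 19 = 8
j = 8 * 18^(-1) mod 19 = 11

j = 11 (mod 19)


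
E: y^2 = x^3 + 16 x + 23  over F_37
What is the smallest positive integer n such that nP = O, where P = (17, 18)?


Compute successive multiples of P until we hit O:
  1P = (17, 18)
  2P = (28, 1)
  3P = (32, 22)
  4P = (18, 36)
  5P = (30, 7)
  6P = (31, 28)
  7P = (25, 8)
  8P = (22, 16)
  ... (continuing to 20P)
  20P = O

ord(P) = 20


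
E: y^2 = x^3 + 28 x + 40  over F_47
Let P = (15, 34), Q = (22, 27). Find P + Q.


P != Q, so use the chord formula.
s = (y2 - y1) / (x2 - x1) = (40) / (7) mod 47 = 46
x3 = s^2 - x1 - x2 mod 47 = 46^2 - 15 - 22 = 11
y3 = s (x1 - x3) - y1 mod 47 = 46 * (15 - 11) - 34 = 9

P + Q = (11, 9)


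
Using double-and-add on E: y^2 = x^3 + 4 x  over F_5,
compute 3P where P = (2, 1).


k = 3 = 11_2 (binary, LSB first: 11)
Double-and-add from P = (2, 1):
  bit 0 = 1: acc = O + (2, 1) = (2, 1)
  bit 1 = 1: acc = (2, 1) + (0, 0) = (2, 4)

3P = (2, 4)


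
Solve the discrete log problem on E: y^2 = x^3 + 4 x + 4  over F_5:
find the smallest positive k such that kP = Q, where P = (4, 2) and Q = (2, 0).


Enumerate multiples of P until we hit Q = (2, 0):
  1P = (4, 2)
  2P = (1, 2)
  3P = (0, 3)
  4P = (2, 0)
Match found at i = 4.

k = 4


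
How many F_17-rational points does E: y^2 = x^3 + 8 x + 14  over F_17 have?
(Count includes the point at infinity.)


For each x in F_17, count y with y^2 = x^3 + 8 x + 14 mod 17:
  x = 2: RHS = 4, y in [2, 15]  -> 2 point(s)
  x = 4: RHS = 8, y in [5, 12]  -> 2 point(s)
  x = 5: RHS = 9, y in [3, 14]  -> 2 point(s)
  x = 9: RHS = 16, y in [4, 13]  -> 2 point(s)
  x = 12: RHS = 2, y in [6, 11]  -> 2 point(s)
Affine points: 10. Add the point at infinity: total = 11.

#E(F_17) = 11


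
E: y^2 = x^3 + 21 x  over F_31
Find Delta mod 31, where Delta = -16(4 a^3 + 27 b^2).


4 a^3 + 27 b^2 = 4*21^3 + 27*0^2 = 37044 + 0 = 37044
Delta = -16 * (37044) = -592704
Delta mod 31 = 16

Delta = 16 (mod 31)


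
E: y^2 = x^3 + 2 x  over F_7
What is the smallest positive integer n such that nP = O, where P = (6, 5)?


Compute successive multiples of P until we hit O:
  1P = (6, 5)
  2P = (4, 3)
  3P = (5, 3)
  4P = (0, 0)
  5P = (5, 4)
  6P = (4, 4)
  7P = (6, 2)
  8P = O

ord(P) = 8


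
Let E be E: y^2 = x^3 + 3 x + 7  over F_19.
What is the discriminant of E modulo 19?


4 a^3 + 27 b^2 = 4*3^3 + 27*7^2 = 108 + 1323 = 1431
Delta = -16 * (1431) = -22896
Delta mod 19 = 18

Delta = 18 (mod 19)
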